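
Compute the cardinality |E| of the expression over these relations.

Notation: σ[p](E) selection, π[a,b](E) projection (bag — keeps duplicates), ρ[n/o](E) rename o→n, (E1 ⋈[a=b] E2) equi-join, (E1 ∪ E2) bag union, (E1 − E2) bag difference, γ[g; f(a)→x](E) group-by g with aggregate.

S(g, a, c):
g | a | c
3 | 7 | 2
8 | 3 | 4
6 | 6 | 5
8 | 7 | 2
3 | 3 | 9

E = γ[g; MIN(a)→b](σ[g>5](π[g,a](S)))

Subexpression sizes:
  S → 5
  π[g,a](S) → 5
  σ[g>5](π[g,a](S)) → 3
  γ[g; MIN(a)→b](σ[g>5](π[g,a](S))) → 2

|E| = 2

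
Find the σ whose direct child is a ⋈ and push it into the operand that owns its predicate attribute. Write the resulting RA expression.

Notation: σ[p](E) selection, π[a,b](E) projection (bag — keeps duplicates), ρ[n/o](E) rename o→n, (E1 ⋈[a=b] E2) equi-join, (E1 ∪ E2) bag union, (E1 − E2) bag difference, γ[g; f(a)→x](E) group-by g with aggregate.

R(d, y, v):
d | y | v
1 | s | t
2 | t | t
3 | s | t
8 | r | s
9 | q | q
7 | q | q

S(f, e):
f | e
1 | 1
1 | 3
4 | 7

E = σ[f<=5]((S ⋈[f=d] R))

σ filters on f, owned by the left side.
E' = (σ[f<=5](S) ⋈[f=d] R)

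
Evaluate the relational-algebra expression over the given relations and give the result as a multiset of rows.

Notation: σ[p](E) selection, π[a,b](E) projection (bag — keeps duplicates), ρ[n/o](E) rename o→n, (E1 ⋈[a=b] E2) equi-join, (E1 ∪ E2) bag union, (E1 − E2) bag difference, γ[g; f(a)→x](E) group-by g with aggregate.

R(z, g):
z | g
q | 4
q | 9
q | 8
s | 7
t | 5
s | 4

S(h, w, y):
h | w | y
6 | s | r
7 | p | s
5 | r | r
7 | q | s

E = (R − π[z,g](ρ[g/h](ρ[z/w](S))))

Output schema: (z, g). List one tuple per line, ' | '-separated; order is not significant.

Per-node cardinality:
  R → 6
  S → 4
  ρ[z/w](S) → 4
  ρ[g/h](ρ[z/w](S)) → 4
  π[z,g](ρ[g/h](ρ[z/w](S))) → 4
  (R − π[z,g](ρ[g/h](ρ[z/w](S)))) → 6

== RESULT ==
z | g
q | 4
q | 8
q | 9
s | 4
s | 7
t | 5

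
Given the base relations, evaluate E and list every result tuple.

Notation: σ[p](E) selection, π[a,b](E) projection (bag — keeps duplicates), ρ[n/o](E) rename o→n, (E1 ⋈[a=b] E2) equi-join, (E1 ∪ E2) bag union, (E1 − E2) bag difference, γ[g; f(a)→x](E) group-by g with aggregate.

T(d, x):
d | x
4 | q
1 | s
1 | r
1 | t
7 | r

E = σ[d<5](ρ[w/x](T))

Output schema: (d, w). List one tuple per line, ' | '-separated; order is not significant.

Row counts bottom-up:
  T → 5
  ρ[w/x](T) → 5
  σ[d<5](ρ[w/x](T)) → 4

== RESULT ==
d | w
1 | r
1 | s
1 | t
4 | q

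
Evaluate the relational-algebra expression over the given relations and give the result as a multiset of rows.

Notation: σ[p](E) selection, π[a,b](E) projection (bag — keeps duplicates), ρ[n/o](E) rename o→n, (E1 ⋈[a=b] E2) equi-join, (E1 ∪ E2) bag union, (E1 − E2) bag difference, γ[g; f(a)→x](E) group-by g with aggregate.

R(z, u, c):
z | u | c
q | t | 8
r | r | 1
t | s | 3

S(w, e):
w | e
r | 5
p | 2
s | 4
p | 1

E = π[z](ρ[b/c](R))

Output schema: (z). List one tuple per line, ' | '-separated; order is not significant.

Per-node cardinality:
  R → 3
  ρ[b/c](R) → 3
  π[z](ρ[b/c](R)) → 3

== RESULT ==
z
q
r
t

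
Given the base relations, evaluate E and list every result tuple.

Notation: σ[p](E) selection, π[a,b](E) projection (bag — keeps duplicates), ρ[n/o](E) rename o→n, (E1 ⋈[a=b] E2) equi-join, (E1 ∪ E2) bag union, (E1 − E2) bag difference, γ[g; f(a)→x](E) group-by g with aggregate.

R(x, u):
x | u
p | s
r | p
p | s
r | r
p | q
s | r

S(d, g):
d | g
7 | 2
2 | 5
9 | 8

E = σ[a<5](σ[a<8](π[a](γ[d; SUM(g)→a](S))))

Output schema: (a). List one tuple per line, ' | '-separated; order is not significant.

Row counts bottom-up:
  S → 3
  γ[d; SUM(g)→a](S) → 3
  π[a](γ[d; SUM(g)→a](S)) → 3
  σ[a<8](π[a](γ[d; SUM(g)→a](S))) → 2
  σ[a<5](σ[a<8](π[a](γ[d; SUM(g)→a](S)))) → 1

== RESULT ==
a
2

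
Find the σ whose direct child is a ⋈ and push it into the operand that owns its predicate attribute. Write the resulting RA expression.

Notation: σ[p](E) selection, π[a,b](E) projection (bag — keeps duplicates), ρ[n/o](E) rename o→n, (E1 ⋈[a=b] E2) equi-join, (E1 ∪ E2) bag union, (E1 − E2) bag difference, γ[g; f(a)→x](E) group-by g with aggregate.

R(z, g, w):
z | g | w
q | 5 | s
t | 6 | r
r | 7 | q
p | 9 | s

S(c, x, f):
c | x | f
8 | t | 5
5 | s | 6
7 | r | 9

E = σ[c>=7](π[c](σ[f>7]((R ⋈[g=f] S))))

σ filters on f, owned by the right side.
E' = σ[c>=7](π[c]((R ⋈[g=f] σ[f>7](S))))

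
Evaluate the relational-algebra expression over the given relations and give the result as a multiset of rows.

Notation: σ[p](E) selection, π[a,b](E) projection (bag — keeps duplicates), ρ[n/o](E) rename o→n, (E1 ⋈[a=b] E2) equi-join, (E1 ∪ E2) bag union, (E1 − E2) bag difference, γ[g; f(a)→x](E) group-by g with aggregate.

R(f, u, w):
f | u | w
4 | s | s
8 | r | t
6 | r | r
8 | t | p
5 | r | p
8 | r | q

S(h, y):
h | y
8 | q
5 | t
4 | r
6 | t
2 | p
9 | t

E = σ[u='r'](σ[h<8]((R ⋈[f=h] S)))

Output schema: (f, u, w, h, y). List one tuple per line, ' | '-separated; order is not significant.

Stepwise |·|:
  R → 6
  S → 6
  (R ⋈[f=h] S) → 6
  σ[h<8]((R ⋈[f=h] S)) → 3
  σ[u='r'](σ[h<8]((R ⋈[f=h] S))) → 2

== RESULT ==
f | u | w | h | y
5 | r | p | 5 | t
6 | r | r | 6 | t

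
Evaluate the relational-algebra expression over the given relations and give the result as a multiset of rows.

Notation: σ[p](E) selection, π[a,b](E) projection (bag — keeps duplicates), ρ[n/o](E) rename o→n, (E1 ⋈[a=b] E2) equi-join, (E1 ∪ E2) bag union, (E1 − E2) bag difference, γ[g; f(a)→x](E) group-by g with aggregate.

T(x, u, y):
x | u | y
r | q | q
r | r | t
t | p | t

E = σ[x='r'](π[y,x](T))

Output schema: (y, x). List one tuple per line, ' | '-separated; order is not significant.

Row counts bottom-up:
  T → 3
  π[y,x](T) → 3
  σ[x='r'](π[y,x](T)) → 2

== RESULT ==
y | x
q | r
t | r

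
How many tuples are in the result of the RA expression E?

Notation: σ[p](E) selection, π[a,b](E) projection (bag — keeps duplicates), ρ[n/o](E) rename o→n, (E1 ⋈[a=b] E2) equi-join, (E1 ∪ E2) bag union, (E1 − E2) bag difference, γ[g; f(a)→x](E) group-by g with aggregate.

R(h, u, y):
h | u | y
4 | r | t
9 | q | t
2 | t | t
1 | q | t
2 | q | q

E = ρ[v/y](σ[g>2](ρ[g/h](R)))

Row counts bottom-up:
  R → 5
  ρ[g/h](R) → 5
  σ[g>2](ρ[g/h](R)) → 2
  ρ[v/y](σ[g>2](ρ[g/h](R))) → 2

|E| = 2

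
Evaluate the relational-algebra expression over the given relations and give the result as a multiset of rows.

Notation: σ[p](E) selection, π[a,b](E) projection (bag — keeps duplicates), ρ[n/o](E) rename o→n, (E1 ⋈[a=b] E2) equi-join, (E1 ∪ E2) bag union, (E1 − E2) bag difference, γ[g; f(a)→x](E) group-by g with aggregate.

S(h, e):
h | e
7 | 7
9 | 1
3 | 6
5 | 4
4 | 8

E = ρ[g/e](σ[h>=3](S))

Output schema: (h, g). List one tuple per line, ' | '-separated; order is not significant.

Stepwise |·|:
  S → 5
  σ[h>=3](S) → 5
  ρ[g/e](σ[h>=3](S)) → 5

== RESULT ==
h | g
3 | 6
4 | 8
5 | 4
7 | 7
9 | 1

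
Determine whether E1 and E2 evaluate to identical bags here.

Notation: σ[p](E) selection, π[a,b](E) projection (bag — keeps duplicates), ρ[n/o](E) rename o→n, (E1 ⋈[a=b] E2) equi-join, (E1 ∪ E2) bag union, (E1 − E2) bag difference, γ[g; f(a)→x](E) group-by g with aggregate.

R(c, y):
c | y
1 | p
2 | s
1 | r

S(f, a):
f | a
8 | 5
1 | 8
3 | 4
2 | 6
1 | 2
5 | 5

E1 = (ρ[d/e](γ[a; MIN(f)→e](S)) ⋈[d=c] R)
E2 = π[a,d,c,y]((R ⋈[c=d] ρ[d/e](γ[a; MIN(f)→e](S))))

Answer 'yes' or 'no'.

E1 subexpression sizes:
  S → 6
  γ[a; MIN(f)→e](S) → 5
  ρ[d/e](γ[a; MIN(f)→e](S)) → 5
  R → 3
  (ρ[d/e](γ[a; MIN(f)→e](S)) ⋈[d=c] R) → 5
E2 subexpression sizes:
  R → 3
  S → 6
  γ[a; MIN(f)→e](S) → 5
  ρ[d/e](γ[a; MIN(f)→e](S)) → 5
  (R ⋈[c=d] ρ[d/e](γ[a; MIN(f)→e](S))) → 5
  π[a,d,c,y]((R ⋈[c=d] ρ[d/e](γ[a; MIN(f)→e](S)))) → 5

E1 and E2 produce the same multiset:
a | d | c | y
2 | 1 | 1 | p
2 | 1 | 1 | r
6 | 2 | 2 | s
8 | 1 | 1 | p
8 | 1 | 1 | r

yes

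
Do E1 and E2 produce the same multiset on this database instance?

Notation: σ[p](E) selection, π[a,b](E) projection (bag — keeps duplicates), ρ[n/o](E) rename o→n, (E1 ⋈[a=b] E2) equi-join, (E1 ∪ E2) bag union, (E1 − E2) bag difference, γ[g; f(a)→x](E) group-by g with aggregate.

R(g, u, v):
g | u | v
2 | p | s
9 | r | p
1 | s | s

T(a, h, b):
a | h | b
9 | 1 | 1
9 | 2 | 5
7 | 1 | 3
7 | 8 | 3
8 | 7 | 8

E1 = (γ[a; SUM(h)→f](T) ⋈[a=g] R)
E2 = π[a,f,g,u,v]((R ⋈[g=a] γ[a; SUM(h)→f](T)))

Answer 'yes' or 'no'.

E1 per-node cardinality:
  T → 5
  γ[a; SUM(h)→f](T) → 3
  R → 3
  (γ[a; SUM(h)→f](T) ⋈[a=g] R) → 1
E2 per-node cardinality:
  R → 3
  T → 5
  γ[a; SUM(h)→f](T) → 3
  (R ⋈[g=a] γ[a; SUM(h)→f](T)) → 1
  π[a,f,g,u,v]((R ⋈[g=a] γ[a; SUM(h)→f](T))) → 1

E1 and E2 produce the same multiset:
a | f | g | u | v
9 | 3 | 9 | r | p

yes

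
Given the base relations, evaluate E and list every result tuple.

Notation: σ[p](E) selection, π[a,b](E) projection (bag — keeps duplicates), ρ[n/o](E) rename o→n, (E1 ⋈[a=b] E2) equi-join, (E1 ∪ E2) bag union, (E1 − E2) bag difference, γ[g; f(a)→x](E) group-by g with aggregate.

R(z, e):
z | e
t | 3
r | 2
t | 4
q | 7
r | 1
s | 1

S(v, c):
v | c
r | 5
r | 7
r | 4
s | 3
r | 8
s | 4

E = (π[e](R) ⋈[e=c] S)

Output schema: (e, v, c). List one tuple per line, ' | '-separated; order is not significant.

Per-node cardinality:
  R → 6
  π[e](R) → 6
  S → 6
  (π[e](R) ⋈[e=c] S) → 4

== RESULT ==
e | v | c
3 | s | 3
4 | r | 4
4 | s | 4
7 | r | 7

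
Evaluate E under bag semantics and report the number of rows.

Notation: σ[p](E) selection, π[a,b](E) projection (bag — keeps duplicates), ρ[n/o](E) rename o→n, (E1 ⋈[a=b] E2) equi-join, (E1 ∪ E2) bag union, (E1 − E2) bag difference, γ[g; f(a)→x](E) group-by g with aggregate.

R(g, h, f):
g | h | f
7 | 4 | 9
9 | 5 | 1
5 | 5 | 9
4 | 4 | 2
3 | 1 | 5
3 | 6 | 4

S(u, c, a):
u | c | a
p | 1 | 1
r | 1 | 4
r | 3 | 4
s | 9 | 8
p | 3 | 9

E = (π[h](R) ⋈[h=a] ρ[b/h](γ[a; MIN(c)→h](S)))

Per-node cardinality:
  R → 6
  π[h](R) → 6
  S → 5
  γ[a; MIN(c)→h](S) → 4
  ρ[b/h](γ[a; MIN(c)→h](S)) → 4
  (π[h](R) ⋈[h=a] ρ[b/h](γ[a; MIN(c)→h](S))) → 3

|E| = 3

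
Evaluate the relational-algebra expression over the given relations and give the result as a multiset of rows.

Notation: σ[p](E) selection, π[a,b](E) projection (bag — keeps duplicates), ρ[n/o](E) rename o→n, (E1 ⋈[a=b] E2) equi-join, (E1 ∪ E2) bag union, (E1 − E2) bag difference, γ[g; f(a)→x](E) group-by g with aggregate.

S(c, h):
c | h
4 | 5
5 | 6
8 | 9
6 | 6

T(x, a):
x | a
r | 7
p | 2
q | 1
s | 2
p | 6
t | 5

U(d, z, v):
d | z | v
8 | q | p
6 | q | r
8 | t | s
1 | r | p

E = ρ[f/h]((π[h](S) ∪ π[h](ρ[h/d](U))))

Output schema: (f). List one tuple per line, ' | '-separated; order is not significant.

Subexpression sizes:
  S → 4
  π[h](S) → 4
  U → 4
  ρ[h/d](U) → 4
  π[h](ρ[h/d](U)) → 4
  (π[h](S) ∪ π[h](ρ[h/d](U))) → 8
  ρ[f/h]((π[h](S) ∪ π[h](ρ[h/d](U)))) → 8

== RESULT ==
f
1
5
6
6
6
8
8
9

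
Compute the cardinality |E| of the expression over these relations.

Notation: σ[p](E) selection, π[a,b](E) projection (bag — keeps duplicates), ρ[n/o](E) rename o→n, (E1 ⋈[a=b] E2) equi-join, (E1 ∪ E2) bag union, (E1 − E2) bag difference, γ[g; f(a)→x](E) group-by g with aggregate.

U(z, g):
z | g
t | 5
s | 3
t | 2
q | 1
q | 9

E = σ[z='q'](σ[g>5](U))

Stepwise |·|:
  U → 5
  σ[g>5](U) → 1
  σ[z='q'](σ[g>5](U)) → 1

|E| = 1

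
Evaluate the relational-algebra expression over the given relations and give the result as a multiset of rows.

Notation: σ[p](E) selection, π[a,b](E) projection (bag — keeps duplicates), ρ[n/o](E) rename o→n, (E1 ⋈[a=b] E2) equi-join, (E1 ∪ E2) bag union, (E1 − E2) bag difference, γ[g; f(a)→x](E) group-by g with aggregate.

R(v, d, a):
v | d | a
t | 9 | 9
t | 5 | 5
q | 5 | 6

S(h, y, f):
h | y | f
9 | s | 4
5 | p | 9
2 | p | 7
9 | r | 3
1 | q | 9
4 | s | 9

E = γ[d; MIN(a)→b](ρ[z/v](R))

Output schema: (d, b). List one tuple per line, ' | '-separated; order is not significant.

Row counts bottom-up:
  R → 3
  ρ[z/v](R) → 3
  γ[d; MIN(a)→b](ρ[z/v](R)) → 2

== RESULT ==
d | b
5 | 5
9 | 9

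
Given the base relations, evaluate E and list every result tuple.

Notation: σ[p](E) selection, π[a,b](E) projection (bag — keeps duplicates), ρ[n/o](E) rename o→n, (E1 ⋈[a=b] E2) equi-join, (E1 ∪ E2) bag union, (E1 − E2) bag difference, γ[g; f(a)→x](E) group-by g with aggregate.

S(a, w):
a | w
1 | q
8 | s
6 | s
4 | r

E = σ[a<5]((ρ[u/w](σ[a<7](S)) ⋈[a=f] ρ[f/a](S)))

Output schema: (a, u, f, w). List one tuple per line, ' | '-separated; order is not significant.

Per-node cardinality:
  S → 4
  σ[a<7](S) → 3
  ρ[u/w](σ[a<7](S)) → 3
  S → 4
  ρ[f/a](S) → 4
  (ρ[u/w](σ[a<7](S)) ⋈[a=f] ρ[f/a](S)) → 3
  σ[a<5]((ρ[u/w](σ[a<7](S)) ⋈[a=f] ρ[f/a](S))) → 2

== RESULT ==
a | u | f | w
1 | q | 1 | q
4 | r | 4 | r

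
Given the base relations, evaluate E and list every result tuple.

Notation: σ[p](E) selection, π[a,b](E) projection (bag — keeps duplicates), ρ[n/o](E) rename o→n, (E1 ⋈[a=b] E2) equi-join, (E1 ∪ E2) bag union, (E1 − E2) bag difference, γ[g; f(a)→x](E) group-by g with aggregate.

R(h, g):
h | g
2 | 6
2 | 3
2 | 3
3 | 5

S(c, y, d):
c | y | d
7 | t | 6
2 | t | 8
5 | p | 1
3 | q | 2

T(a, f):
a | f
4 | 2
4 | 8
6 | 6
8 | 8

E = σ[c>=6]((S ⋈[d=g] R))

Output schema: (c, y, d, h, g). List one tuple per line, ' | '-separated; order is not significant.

Subexpression sizes:
  S → 4
  R → 4
  (S ⋈[d=g] R) → 1
  σ[c>=6]((S ⋈[d=g] R)) → 1

== RESULT ==
c | y | d | h | g
7 | t | 6 | 2 | 6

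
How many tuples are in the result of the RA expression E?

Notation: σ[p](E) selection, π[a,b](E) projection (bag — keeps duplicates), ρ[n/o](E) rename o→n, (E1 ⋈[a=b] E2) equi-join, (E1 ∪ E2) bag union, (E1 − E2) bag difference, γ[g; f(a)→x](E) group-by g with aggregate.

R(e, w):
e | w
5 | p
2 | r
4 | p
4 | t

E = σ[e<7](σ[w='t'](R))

Stepwise |·|:
  R → 4
  σ[w='t'](R) → 1
  σ[e<7](σ[w='t'](R)) → 1

|E| = 1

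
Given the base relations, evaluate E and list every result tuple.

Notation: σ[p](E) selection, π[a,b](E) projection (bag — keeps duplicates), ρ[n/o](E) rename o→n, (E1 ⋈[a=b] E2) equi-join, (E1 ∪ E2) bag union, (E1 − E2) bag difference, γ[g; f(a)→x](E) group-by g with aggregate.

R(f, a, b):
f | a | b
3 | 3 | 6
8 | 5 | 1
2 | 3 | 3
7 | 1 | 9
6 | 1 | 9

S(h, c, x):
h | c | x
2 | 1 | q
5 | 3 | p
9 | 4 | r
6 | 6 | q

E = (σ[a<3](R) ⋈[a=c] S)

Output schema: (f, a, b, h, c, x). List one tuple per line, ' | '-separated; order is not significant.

Stepwise |·|:
  R → 5
  σ[a<3](R) → 2
  S → 4
  (σ[a<3](R) ⋈[a=c] S) → 2

== RESULT ==
f | a | b | h | c | x
6 | 1 | 9 | 2 | 1 | q
7 | 1 | 9 | 2 | 1 | q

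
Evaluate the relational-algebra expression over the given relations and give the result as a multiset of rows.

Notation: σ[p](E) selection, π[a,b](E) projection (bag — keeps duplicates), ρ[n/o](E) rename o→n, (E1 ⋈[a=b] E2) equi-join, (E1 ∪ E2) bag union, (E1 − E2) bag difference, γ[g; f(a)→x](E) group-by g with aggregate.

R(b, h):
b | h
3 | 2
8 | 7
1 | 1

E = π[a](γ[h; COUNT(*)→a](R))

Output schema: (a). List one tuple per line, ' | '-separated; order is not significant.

Stepwise |·|:
  R → 3
  γ[h; COUNT(*)→a](R) → 3
  π[a](γ[h; COUNT(*)→a](R)) → 3

== RESULT ==
a
1
1
1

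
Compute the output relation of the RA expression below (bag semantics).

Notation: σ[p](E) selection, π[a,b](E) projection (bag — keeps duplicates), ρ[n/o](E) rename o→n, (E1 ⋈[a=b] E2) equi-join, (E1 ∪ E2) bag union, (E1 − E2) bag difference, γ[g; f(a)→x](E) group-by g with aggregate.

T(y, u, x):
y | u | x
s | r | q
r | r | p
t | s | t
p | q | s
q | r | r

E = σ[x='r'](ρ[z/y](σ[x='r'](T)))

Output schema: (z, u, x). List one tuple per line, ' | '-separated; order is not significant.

Subexpression sizes:
  T → 5
  σ[x='r'](T) → 1
  ρ[z/y](σ[x='r'](T)) → 1
  σ[x='r'](ρ[z/y](σ[x='r'](T))) → 1

== RESULT ==
z | u | x
q | r | r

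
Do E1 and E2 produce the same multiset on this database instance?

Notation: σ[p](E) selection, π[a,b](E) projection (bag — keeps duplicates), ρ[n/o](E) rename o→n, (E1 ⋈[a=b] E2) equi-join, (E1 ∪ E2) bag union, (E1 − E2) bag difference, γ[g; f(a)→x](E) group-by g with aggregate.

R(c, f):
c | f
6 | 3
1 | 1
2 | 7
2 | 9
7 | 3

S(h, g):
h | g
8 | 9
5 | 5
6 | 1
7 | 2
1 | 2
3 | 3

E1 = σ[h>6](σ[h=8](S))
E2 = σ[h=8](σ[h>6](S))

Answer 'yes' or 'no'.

E1 subexpression sizes:
  S → 6
  σ[h=8](S) → 1
  σ[h>6](σ[h=8](S)) → 1
E2 subexpression sizes:
  S → 6
  σ[h>6](S) → 2
  σ[h=8](σ[h>6](S)) → 1

E1 and E2 produce the same multiset:
h | g
8 | 9

yes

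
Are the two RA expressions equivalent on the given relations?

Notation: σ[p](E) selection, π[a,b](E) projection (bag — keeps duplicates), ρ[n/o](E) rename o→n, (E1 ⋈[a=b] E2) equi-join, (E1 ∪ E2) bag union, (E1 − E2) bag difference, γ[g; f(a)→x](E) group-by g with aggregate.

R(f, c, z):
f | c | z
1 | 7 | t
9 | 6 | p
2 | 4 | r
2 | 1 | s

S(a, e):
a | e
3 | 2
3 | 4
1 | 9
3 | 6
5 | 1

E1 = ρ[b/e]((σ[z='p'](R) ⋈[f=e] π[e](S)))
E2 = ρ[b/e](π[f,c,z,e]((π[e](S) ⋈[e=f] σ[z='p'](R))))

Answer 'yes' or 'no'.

E1 subexpression sizes:
  R → 4
  σ[z='p'](R) → 1
  S → 5
  π[e](S) → 5
  (σ[z='p'](R) ⋈[f=e] π[e](S)) → 1
  ρ[b/e]((σ[z='p'](R) ⋈[f=e] π[e](S))) → 1
E2 subexpression sizes:
  S → 5
  π[e](S) → 5
  R → 4
  σ[z='p'](R) → 1
  (π[e](S) ⋈[e=f] σ[z='p'](R)) → 1
  π[f,c,z,e]((π[e](S) ⋈[e=f] σ[z='p'](R))) → 1
  ρ[b/e](π[f,c,z,e]((π[e](S) ⋈[e=f] σ[z='p'](R)))) → 1

E1 and E2 produce the same multiset:
f | c | z | b
9 | 6 | p | 9

yes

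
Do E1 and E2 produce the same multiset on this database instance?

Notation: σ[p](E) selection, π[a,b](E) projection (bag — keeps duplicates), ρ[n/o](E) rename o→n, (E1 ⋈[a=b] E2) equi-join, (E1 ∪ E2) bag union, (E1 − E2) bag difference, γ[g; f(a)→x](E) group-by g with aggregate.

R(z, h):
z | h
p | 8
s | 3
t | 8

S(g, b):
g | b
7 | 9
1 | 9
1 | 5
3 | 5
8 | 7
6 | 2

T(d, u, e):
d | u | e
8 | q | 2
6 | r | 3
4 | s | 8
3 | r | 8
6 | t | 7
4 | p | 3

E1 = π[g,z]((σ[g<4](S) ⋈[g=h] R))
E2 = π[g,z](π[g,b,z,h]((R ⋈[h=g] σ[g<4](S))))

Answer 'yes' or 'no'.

E1 subexpression sizes:
  S → 6
  σ[g<4](S) → 3
  R → 3
  (σ[g<4](S) ⋈[g=h] R) → 1
  π[g,z]((σ[g<4](S) ⋈[g=h] R)) → 1
E2 subexpression sizes:
  R → 3
  S → 6
  σ[g<4](S) → 3
  (R ⋈[h=g] σ[g<4](S)) → 1
  π[g,b,z,h]((R ⋈[h=g] σ[g<4](S))) → 1
  π[g,z](π[g,b,z,h]((R ⋈[h=g] σ[g<4](S)))) → 1

E1 and E2 produce the same multiset:
g | z
3 | s

yes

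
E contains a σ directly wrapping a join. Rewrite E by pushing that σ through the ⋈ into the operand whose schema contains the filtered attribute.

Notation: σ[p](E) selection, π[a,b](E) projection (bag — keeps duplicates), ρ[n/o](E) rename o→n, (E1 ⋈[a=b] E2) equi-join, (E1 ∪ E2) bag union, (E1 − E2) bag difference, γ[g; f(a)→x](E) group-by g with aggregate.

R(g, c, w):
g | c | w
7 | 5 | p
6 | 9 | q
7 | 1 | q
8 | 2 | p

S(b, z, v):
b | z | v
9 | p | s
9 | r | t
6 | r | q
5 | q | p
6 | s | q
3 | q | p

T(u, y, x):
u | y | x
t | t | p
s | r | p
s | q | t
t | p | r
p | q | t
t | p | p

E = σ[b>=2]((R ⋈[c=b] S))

σ filters on b, owned by the right side.
E' = (R ⋈[c=b] σ[b>=2](S))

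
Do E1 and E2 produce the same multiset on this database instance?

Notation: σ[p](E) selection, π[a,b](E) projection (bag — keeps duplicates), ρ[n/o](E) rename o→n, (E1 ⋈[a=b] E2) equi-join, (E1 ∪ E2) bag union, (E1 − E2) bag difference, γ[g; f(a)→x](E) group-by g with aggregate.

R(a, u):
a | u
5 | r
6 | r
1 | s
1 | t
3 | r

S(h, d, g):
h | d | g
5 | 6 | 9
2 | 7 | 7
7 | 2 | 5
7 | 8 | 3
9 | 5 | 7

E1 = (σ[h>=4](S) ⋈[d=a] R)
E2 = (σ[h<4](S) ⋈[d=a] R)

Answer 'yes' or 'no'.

E1 row counts bottom-up:
  S → 5
  σ[h>=4](S) → 4
  R → 5
  (σ[h>=4](S) ⋈[d=a] R) → 2
E2 row counts bottom-up:
  S → 5
  σ[h<4](S) → 1
  R → 5
  (σ[h<4](S) ⋈[d=a] R) → 0

E1 result:
h | d | g | a | u
5 | 6 | 9 | 6 | r
9 | 5 | 7 | 5 | r
E2 result:
h | d | g | a | u
(0 rows)
Witness: (9, 5, 7, 5, 'r') appears 1× in E1 but 0× in E2.

no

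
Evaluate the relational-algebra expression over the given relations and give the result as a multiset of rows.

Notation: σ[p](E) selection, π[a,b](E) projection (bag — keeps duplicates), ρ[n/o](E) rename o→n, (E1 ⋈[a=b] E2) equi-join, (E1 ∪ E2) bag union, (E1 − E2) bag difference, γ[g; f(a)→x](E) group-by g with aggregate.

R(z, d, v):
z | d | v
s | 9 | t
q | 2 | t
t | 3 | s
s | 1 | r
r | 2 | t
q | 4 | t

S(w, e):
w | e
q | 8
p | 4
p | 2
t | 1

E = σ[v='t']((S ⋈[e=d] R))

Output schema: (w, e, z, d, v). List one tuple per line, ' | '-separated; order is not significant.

Per-node cardinality:
  S → 4
  R → 6
  (S ⋈[e=d] R) → 4
  σ[v='t']((S ⋈[e=d] R)) → 3

== RESULT ==
w | e | z | d | v
p | 2 | q | 2 | t
p | 2 | r | 2 | t
p | 4 | q | 4 | t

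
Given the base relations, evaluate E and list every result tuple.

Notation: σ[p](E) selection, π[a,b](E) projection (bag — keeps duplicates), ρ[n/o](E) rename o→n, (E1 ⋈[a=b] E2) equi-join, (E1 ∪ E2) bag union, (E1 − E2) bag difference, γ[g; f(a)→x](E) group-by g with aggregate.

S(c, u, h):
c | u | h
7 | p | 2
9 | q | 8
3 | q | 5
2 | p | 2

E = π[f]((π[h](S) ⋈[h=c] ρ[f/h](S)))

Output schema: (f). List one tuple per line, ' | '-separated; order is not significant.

Subexpression sizes:
  S → 4
  π[h](S) → 4
  S → 4
  ρ[f/h](S) → 4
  (π[h](S) ⋈[h=c] ρ[f/h](S)) → 2
  π[f]((π[h](S) ⋈[h=c] ρ[f/h](S))) → 2

== RESULT ==
f
2
2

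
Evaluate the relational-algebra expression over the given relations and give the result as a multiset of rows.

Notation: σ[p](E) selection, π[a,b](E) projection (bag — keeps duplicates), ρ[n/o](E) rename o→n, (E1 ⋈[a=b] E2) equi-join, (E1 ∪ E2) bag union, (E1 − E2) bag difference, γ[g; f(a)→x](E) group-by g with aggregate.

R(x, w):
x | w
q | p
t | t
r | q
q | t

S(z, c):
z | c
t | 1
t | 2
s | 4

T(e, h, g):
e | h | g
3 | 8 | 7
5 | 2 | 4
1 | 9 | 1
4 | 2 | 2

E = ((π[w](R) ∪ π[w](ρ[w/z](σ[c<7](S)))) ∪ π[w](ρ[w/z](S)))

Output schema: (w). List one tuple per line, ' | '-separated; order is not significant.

Subexpression sizes:
  R → 4
  π[w](R) → 4
  S → 3
  σ[c<7](S) → 3
  ρ[w/z](σ[c<7](S)) → 3
  π[w](ρ[w/z](σ[c<7](S))) → 3
  (π[w](R) ∪ π[w](ρ[w/z](σ[c<7](S)))) → 7
  S → 3
  ρ[w/z](S) → 3
  π[w](ρ[w/z](S)) → 3
  ((π[w](R) ∪ π[w](ρ[w/z](σ[c<7](S)))) ∪ π[w](ρ[w/z](S))) → 10

== RESULT ==
w
p
q
s
s
t
t
t
t
t
t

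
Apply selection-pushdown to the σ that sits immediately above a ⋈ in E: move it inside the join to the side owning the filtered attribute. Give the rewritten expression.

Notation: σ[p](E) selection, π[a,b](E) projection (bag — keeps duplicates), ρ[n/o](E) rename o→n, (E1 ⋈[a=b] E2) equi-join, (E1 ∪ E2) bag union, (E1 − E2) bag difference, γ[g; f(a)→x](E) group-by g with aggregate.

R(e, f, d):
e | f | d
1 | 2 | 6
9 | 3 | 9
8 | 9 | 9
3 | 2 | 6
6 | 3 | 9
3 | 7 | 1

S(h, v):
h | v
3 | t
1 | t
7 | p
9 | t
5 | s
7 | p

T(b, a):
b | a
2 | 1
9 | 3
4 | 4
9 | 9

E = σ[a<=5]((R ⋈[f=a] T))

σ filters on a, owned by the right side.
E' = (R ⋈[f=a] σ[a<=5](T))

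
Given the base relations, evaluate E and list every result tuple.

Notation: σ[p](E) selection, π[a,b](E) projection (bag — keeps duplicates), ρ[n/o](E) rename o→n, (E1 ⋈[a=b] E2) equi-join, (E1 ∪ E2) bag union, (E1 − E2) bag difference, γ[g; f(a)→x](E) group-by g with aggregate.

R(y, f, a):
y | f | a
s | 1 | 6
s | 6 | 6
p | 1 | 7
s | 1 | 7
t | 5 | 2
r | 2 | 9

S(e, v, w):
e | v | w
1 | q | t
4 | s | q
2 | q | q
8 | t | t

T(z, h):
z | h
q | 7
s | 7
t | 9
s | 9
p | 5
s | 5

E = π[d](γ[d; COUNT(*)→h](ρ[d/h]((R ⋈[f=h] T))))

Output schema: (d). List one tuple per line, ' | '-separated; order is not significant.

Row counts bottom-up:
  R → 6
  T → 6
  (R ⋈[f=h] T) → 2
  ρ[d/h]((R ⋈[f=h] T)) → 2
  γ[d; COUNT(*)→h](ρ[d/h]((R ⋈[f=h] T))) → 1
  π[d](γ[d; COUNT(*)→h](ρ[d/h]((R ⋈[f=h] T)))) → 1

== RESULT ==
d
5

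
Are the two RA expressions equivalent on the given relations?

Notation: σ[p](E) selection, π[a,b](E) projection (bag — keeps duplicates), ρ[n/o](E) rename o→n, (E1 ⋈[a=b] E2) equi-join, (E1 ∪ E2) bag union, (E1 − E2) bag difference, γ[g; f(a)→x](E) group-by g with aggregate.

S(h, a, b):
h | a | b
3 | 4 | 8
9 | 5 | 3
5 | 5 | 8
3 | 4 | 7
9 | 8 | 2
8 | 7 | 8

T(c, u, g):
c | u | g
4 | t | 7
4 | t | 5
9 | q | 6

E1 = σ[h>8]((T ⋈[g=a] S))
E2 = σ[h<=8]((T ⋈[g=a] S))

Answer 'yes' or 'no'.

E1 subexpression sizes:
  T → 3
  S → 6
  (T ⋈[g=a] S) → 3
  σ[h>8]((T ⋈[g=a] S)) → 1
E2 subexpression sizes:
  T → 3
  S → 6
  (T ⋈[g=a] S) → 3
  σ[h<=8]((T ⋈[g=a] S)) → 2

E1 result:
c | u | g | h | a | b
4 | t | 5 | 9 | 5 | 3
E2 result:
c | u | g | h | a | b
4 | t | 5 | 5 | 5 | 8
4 | t | 7 | 8 | 7 | 8
Witness: (4, 't', 5, 5, 5, 8) appears 0× in E1 but 1× in E2.

no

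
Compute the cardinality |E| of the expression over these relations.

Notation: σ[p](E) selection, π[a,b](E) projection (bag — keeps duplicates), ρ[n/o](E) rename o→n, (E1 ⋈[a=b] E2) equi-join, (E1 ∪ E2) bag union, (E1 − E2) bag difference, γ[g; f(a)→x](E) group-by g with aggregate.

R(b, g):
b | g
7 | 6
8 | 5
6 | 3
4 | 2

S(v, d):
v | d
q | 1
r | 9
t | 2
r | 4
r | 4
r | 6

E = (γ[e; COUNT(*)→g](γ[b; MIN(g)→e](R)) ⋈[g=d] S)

Per-node cardinality:
  R → 4
  γ[b; MIN(g)→e](R) → 4
  γ[e; COUNT(*)→g](γ[b; MIN(g)→e](R)) → 4
  S → 6
  (γ[e; COUNT(*)→g](γ[b; MIN(g)→e](R)) ⋈[g=d] S) → 4

|E| = 4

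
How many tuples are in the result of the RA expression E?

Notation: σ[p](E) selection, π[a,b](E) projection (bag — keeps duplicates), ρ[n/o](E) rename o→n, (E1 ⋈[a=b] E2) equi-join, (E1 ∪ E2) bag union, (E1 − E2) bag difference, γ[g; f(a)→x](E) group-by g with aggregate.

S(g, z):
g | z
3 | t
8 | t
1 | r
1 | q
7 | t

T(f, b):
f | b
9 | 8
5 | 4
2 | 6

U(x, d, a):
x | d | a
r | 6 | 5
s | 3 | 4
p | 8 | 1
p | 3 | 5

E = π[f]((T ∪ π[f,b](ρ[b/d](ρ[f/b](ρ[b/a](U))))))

Per-node cardinality:
  T → 3
  U → 4
  ρ[b/a](U) → 4
  ρ[f/b](ρ[b/a](U)) → 4
  ρ[b/d](ρ[f/b](ρ[b/a](U))) → 4
  π[f,b](ρ[b/d](ρ[f/b](ρ[b/a](U)))) → 4
  (T ∪ π[f,b](ρ[b/d](ρ[f/b](ρ[b/a](U))))) → 7
  π[f]((T ∪ π[f,b](ρ[b/d](ρ[f/b](ρ[b/a](U)))))) → 7

|E| = 7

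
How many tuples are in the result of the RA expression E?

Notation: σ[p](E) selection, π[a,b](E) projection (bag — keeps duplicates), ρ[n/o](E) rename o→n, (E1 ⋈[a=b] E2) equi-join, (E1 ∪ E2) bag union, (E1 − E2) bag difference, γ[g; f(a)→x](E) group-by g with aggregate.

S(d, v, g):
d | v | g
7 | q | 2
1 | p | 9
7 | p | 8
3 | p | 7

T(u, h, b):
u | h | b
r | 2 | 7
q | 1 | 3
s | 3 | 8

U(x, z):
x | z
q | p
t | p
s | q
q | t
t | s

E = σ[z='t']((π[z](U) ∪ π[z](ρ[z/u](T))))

Subexpression sizes:
  U → 5
  π[z](U) → 5
  T → 3
  ρ[z/u](T) → 3
  π[z](ρ[z/u](T)) → 3
  (π[z](U) ∪ π[z](ρ[z/u](T))) → 8
  σ[z='t']((π[z](U) ∪ π[z](ρ[z/u](T)))) → 1

|E| = 1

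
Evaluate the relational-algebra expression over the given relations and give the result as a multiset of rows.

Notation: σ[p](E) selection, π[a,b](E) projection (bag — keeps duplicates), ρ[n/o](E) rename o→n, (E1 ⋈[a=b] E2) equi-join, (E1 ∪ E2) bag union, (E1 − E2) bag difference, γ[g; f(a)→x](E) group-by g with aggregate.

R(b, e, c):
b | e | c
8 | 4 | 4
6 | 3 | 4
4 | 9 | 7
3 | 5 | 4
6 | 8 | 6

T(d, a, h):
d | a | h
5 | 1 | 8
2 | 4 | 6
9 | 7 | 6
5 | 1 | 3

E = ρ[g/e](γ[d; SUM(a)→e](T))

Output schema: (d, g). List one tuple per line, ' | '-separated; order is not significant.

Per-node cardinality:
  T → 4
  γ[d; SUM(a)→e](T) → 3
  ρ[g/e](γ[d; SUM(a)→e](T)) → 3

== RESULT ==
d | g
2 | 4
5 | 2
9 | 7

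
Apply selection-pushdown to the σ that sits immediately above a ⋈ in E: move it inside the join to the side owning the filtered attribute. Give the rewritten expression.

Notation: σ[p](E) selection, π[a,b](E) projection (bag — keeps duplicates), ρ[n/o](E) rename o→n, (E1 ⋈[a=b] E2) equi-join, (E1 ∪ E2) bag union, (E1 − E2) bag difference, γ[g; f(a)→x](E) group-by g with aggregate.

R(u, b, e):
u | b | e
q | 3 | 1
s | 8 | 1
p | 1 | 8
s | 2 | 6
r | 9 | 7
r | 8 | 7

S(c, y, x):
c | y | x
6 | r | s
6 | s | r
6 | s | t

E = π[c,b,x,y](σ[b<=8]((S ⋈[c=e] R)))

σ filters on b, owned by the right side.
E' = π[c,b,x,y]((S ⋈[c=e] σ[b<=8](R)))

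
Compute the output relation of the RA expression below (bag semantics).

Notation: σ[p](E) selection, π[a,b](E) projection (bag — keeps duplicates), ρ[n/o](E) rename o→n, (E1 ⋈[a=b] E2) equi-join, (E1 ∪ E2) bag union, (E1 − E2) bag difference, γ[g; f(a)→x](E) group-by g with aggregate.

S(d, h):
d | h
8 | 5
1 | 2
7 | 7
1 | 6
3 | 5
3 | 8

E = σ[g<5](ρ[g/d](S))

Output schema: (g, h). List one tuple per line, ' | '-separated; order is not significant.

Row counts bottom-up:
  S → 6
  ρ[g/d](S) → 6
  σ[g<5](ρ[g/d](S)) → 4

== RESULT ==
g | h
1 | 2
1 | 6
3 | 5
3 | 8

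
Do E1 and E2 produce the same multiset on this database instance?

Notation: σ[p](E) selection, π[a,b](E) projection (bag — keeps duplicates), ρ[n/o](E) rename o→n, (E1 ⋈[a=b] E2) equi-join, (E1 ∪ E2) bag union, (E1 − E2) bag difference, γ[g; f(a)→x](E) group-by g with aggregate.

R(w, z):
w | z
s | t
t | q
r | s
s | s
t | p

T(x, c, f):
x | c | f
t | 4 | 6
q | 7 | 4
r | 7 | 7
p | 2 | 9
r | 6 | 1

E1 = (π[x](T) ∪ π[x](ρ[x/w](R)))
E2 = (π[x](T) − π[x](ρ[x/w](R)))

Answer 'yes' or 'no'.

E1 subexpression sizes:
  T → 5
  π[x](T) → 5
  R → 5
  ρ[x/w](R) → 5
  π[x](ρ[x/w](R)) → 5
  (π[x](T) ∪ π[x](ρ[x/w](R))) → 10
E2 subexpression sizes:
  T → 5
  π[x](T) → 5
  R → 5
  ρ[x/w](R) → 5
  π[x](ρ[x/w](R)) → 5
  (π[x](T) − π[x](ρ[x/w](R))) → 3

E1 result:
x
p
q
r
r
r
s
s
t
t
t
E2 result:
x
p
q
r
Witness: ('t',) appears 3× in E1 but 0× in E2.

no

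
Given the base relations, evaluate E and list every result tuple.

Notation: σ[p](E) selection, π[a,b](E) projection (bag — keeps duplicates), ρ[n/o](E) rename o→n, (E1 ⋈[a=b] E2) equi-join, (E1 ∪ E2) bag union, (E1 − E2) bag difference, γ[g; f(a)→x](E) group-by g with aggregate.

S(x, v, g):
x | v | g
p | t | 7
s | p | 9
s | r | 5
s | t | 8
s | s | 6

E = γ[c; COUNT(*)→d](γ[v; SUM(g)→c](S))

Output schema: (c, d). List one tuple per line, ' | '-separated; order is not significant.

Per-node cardinality:
  S → 5
  γ[v; SUM(g)→c](S) → 4
  γ[c; COUNT(*)→d](γ[v; SUM(g)→c](S)) → 4

== RESULT ==
c | d
5 | 1
6 | 1
9 | 1
15 | 1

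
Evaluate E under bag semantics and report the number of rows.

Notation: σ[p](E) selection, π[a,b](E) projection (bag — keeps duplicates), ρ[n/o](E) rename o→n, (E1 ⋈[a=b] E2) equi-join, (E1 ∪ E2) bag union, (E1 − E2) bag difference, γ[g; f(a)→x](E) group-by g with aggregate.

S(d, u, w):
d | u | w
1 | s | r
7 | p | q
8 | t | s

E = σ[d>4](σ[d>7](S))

Stepwise |·|:
  S → 3
  σ[d>7](S) → 1
  σ[d>4](σ[d>7](S)) → 1

|E| = 1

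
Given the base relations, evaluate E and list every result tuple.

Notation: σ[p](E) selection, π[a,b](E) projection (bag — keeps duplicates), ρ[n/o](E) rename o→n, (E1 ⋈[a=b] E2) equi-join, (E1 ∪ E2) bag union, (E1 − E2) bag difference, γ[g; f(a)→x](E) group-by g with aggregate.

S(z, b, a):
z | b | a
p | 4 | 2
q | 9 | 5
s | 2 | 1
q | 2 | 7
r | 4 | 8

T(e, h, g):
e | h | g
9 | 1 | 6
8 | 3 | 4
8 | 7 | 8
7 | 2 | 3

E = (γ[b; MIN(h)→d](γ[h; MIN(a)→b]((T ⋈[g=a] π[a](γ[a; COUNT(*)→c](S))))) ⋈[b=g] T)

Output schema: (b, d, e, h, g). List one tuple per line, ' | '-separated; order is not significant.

Per-node cardinality:
  T → 4
  S → 5
  γ[a; COUNT(*)→c](S) → 5
  π[a](γ[a; COUNT(*)→c](S)) → 5
  (T ⋈[g=a] π[a](γ[a; COUNT(*)→c](S))) → 1
  γ[h; MIN(a)→b]((T ⋈[g=a] π[a](γ[a; COUNT(*)→c](S)))) → 1
  γ[b; MIN(h)→d](γ[h; MIN(a)→b]((T ⋈[g=a] π[a](γ[a; COUNT(*)→c](S))))) → 1
  T → 4
  (γ[b; MIN(h)→d](γ[h; MIN(a)→b]((T ⋈[g=a] π[a](γ[a; COUNT(*)→c](S))))) ⋈[b=g] T) → 1

== RESULT ==
b | d | e | h | g
8 | 7 | 8 | 7 | 8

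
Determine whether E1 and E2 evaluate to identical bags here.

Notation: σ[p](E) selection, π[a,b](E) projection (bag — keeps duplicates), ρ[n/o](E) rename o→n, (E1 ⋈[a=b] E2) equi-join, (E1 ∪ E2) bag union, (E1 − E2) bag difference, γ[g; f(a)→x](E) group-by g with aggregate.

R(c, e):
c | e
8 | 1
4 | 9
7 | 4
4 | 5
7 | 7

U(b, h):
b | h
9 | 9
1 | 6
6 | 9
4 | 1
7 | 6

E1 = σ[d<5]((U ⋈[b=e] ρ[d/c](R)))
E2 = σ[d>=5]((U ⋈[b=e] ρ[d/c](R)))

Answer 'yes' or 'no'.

E1 row counts bottom-up:
  U → 5
  R → 5
  ρ[d/c](R) → 5
  (U ⋈[b=e] ρ[d/c](R)) → 4
  σ[d<5]((U ⋈[b=e] ρ[d/c](R))) → 1
E2 row counts bottom-up:
  U → 5
  R → 5
  ρ[d/c](R) → 5
  (U ⋈[b=e] ρ[d/c](R)) → 4
  σ[d>=5]((U ⋈[b=e] ρ[d/c](R))) → 3

E1 result:
b | h | d | e
9 | 9 | 4 | 9
E2 result:
b | h | d | e
1 | 6 | 8 | 1
4 | 1 | 7 | 4
7 | 6 | 7 | 7
Witness: (9, 9, 4, 9) appears 1× in E1 but 0× in E2.

no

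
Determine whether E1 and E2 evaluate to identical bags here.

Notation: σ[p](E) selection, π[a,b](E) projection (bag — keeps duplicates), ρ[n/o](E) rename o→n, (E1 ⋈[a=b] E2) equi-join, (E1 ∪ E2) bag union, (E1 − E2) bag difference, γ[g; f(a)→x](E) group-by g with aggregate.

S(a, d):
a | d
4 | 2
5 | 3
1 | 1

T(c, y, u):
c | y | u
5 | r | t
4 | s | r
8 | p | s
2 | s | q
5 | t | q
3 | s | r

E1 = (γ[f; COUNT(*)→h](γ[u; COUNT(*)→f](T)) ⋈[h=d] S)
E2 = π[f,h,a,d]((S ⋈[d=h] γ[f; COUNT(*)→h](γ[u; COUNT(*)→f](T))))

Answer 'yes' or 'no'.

E1 per-node cardinality:
  T → 6
  γ[u; COUNT(*)→f](T) → 4
  γ[f; COUNT(*)→h](γ[u; COUNT(*)→f](T)) → 2
  S → 3
  (γ[f; COUNT(*)→h](γ[u; COUNT(*)→f](T)) ⋈[h=d] S) → 2
E2 per-node cardinality:
  S → 3
  T → 6
  γ[u; COUNT(*)→f](T) → 4
  γ[f; COUNT(*)→h](γ[u; COUNT(*)→f](T)) → 2
  (S ⋈[d=h] γ[f; COUNT(*)→h](γ[u; COUNT(*)→f](T))) → 2
  π[f,h,a,d]((S ⋈[d=h] γ[f; COUNT(*)→h](γ[u; COUNT(*)→f](T)))) → 2

E1 and E2 produce the same multiset:
f | h | a | d
1 | 2 | 4 | 2
2 | 2 | 4 | 2

yes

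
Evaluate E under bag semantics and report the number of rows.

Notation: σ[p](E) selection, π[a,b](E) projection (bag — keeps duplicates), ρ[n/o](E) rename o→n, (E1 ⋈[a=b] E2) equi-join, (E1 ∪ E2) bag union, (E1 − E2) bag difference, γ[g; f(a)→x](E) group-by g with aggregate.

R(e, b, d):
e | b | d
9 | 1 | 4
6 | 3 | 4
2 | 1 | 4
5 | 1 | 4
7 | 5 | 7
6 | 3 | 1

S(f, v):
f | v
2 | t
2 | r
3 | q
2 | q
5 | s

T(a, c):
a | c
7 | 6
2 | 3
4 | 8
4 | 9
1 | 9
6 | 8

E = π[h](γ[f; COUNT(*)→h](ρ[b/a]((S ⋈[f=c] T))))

Subexpression sizes:
  S → 5
  T → 6
  (S ⋈[f=c] T) → 1
  ρ[b/a]((S ⋈[f=c] T)) → 1
  γ[f; COUNT(*)→h](ρ[b/a]((S ⋈[f=c] T))) → 1
  π[h](γ[f; COUNT(*)→h](ρ[b/a]((S ⋈[f=c] T)))) → 1

|E| = 1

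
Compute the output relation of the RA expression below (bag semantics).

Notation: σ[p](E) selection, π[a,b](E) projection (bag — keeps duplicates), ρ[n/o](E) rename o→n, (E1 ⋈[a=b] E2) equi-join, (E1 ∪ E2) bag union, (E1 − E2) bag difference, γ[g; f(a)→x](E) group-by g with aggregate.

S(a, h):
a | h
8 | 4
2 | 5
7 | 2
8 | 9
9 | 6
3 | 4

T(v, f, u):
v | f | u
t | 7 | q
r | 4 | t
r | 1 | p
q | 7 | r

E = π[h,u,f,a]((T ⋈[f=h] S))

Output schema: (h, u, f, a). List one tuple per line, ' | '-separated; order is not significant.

Subexpression sizes:
  T → 4
  S → 6
  (T ⋈[f=h] S) → 2
  π[h,u,f,a]((T ⋈[f=h] S)) → 2

== RESULT ==
h | u | f | a
4 | t | 4 | 3
4 | t | 4 | 8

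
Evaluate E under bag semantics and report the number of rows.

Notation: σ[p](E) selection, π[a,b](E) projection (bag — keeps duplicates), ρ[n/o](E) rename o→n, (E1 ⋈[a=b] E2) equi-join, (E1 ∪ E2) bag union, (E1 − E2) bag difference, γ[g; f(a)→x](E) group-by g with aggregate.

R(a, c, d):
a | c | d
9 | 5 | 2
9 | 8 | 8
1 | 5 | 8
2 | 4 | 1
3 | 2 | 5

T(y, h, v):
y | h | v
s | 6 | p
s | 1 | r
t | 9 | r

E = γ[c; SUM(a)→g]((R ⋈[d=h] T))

Row counts bottom-up:
  R → 5
  T → 3
  (R ⋈[d=h] T) → 1
  γ[c; SUM(a)→g]((R ⋈[d=h] T)) → 1

|E| = 1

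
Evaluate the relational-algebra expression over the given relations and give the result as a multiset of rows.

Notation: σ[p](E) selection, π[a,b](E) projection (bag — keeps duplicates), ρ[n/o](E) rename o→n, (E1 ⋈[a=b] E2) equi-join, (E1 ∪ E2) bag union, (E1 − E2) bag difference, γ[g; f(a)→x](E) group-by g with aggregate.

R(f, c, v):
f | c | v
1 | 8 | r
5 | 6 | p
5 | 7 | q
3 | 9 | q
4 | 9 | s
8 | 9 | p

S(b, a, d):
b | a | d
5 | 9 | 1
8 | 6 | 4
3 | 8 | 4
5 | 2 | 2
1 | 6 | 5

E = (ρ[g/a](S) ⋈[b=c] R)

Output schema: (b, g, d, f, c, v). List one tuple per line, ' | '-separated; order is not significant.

Subexpression sizes:
  S → 5
  ρ[g/a](S) → 5
  R → 6
  (ρ[g/a](S) ⋈[b=c] R) → 1

== RESULT ==
b | g | d | f | c | v
8 | 6 | 4 | 1 | 8 | r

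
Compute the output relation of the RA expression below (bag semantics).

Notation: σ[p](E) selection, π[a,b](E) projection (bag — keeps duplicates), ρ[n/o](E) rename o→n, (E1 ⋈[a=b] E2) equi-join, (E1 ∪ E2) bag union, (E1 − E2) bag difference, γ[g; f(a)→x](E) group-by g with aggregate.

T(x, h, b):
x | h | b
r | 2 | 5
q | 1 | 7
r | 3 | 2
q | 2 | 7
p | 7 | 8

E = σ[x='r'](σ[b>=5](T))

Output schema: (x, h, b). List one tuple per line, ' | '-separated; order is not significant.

Row counts bottom-up:
  T → 5
  σ[b>=5](T) → 4
  σ[x='r'](σ[b>=5](T)) → 1

== RESULT ==
x | h | b
r | 2 | 5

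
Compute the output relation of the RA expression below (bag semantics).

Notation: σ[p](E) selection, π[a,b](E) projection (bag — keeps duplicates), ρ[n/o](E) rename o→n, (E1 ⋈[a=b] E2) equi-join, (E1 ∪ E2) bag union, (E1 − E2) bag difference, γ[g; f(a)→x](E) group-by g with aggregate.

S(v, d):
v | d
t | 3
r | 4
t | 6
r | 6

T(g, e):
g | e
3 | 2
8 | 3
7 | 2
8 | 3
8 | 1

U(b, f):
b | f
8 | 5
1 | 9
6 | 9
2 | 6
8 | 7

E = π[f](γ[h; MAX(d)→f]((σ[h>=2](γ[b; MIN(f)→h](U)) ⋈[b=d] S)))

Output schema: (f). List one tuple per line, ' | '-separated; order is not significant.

Subexpression sizes:
  U → 5
  γ[b; MIN(f)→h](U) → 4
  σ[h>=2](γ[b; MIN(f)→h](U)) → 4
  S → 4
  (σ[h>=2](γ[b; MIN(f)→h](U)) ⋈[b=d] S) → 2
  γ[h; MAX(d)→f]((σ[h>=2](γ[b; MIN(f)→h](U)) ⋈[b=d] S)) → 1
  π[f](γ[h; MAX(d)→f]((σ[h>=2](γ[b; MIN(f)→h](U)) ⋈[b=d] S))) → 1

== RESULT ==
f
6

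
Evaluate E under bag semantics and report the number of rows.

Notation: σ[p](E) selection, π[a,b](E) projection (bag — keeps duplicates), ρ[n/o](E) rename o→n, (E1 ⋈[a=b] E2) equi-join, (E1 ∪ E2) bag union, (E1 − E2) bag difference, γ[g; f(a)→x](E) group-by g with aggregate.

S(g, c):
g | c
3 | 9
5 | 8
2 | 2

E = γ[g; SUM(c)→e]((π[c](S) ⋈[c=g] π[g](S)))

Subexpression sizes:
  S → 3
  π[c](S) → 3
  S → 3
  π[g](S) → 3
  (π[c](S) ⋈[c=g] π[g](S)) → 1
  γ[g; SUM(c)→e]((π[c](S) ⋈[c=g] π[g](S))) → 1

|E| = 1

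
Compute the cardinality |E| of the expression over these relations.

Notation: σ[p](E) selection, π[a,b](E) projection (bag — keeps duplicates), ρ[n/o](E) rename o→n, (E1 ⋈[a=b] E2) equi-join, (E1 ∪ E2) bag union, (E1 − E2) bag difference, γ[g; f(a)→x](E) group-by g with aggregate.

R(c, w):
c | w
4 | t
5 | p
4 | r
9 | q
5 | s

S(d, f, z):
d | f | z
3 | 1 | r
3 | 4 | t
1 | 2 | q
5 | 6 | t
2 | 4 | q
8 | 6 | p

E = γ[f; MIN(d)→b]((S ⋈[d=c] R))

Row counts bottom-up:
  S → 6
  R → 5
  (S ⋈[d=c] R) → 2
  γ[f; MIN(d)→b]((S ⋈[d=c] R)) → 1

|E| = 1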